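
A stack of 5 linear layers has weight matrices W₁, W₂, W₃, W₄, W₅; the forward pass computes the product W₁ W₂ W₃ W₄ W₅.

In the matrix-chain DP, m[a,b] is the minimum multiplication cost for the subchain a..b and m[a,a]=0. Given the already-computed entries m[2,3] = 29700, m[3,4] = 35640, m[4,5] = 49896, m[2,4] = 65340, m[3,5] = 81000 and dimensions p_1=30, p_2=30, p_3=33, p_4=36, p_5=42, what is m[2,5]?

110700

m[2,5] = min over k∈[2,4] of m[2,k]+m[k+1,5]+p_{1}·p_k·p_{5}.
k=2: 0 + 81000 + 30·30·42 = 118800; k=3: 29700 + 49896 + 30·33·42 = 121176; k=4: 65340 + 0 + 30·36·42 = 110700.
Minimum: 110700 at k=4.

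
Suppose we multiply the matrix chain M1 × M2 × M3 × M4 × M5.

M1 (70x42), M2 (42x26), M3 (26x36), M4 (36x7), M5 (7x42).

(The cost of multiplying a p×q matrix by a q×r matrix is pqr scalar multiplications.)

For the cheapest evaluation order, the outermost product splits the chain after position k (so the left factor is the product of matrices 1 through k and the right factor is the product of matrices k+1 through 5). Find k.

4

Adjacent pairs: M1M2 = 70·42·26 = 76440; M2M3 = 42·26·36 = 39312; M3M4 = 26·36·7 = 6552; M4M5 = 36·7·42 = 10584.
Length 3: M1..M3: k=1: 0+39312+70·42·36=145152; k=2: 76440+0+70·26·36=141960 → min 141960 | M2..M4: k=2: 0+6552+42·26·7=14196; k=3: 39312+0+42·36·7=49896 → min 14196 | M3..M5: k=3: 0+10584+26·36·42=49896; k=4: 6552+0+26·7·42=14196 → min 14196.
Length 4: M1..M4: k=1: 0+14196+70·42·7=34776; k=2: 76440+6552+70·26·7=95732; k=3: 141960+0+70·36·7=159600 → min 34776 | M2..M5: k=2: 0+14196+42·26·42=60060; k=3: 39312+10584+42·36·42=113400; k=4: 14196+0+42·7·42=26544 → min 26544.
Top-level splits: k=1: (M1..M1)·(M2..M5) → 0+26544+70·42·42 = 150024; k=2: (M1..M2)·(M3..M5) → 76440+14196+70·26·42 = 167076; k=3: (M1..M3)·(M4..M5) → 141960+10584+70·36·42 = 258384; k=4: (M1..M4)·(M5..M5) → 34776+0+70·7·42 = 55356.
Best split is after M4, i.e. k = 4.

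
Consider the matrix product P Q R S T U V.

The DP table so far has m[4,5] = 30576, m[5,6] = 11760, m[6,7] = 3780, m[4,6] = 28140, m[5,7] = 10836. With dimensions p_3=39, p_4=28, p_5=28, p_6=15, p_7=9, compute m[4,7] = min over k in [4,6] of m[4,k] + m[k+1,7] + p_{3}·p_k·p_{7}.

20664

m[4,7] = min over k∈[4,6] of m[4,k]+m[k+1,7]+p_{3}·p_k·p_{7}.
k=4: 0 + 10836 + 39·28·9 = 20664; k=5: 30576 + 3780 + 39·28·9 = 44184; k=6: 28140 + 0 + 39·15·9 = 33405.
Minimum: 20664 at k=4.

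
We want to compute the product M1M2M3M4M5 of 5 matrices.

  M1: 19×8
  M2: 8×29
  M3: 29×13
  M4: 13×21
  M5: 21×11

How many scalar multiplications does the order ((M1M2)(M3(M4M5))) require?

17619

(M1M2): 19×8 by 8×29 → 19×29, cost 19·8·29 = 4408
(M4M5): 13×21 by 21×11 → 13×11, cost 13·21·11 = 3003
(M3(M4M5)): 29×13 by 13×11 → 29×11, cost 29·13·11 = 4147; cumulative 7150
((M1M2)(M3(M4M5))): 19×29 by 29×11 → 19×11, cost 19·29·11 = 6061; cumulative 17619
Total: 17619 scalar multiplications.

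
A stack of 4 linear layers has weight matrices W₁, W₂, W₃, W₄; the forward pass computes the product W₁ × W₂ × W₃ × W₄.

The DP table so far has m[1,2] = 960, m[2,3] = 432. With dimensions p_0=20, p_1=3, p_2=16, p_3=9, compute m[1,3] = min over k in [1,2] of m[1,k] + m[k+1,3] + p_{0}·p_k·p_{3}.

972

m[1,3] = min over k∈[1,2] of m[1,k]+m[k+1,3]+p_{0}·p_k·p_{3}.
k=1: 0 + 432 + 20·3·9 = 972; k=2: 960 + 0 + 20·16·9 = 3840.
Minimum: 972 at k=1.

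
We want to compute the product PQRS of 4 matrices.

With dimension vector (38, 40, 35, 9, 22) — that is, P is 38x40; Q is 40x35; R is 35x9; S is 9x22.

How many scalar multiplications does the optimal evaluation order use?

33804

Adjacent pairs: PQ = 38·40·35 = 53200; QR = 40·35·9 = 12600; RS = 35·9·22 = 6930.
Length 3: P..R: k=1: 0+12600+38·40·9=26280; k=2: 53200+0+38·35·9=65170 → min 26280 | Q..S: k=2: 0+6930+40·35·22=37730; k=3: 12600+0+40·9·22=20520 → min 20520.
Length 4: P..S: k=1: 0+20520+38·40·22=53960; k=2: 53200+6930+38·35·22=89390; k=3: 26280+0+38·9·22=33804 → min 33804.
Optimal order: ((P(QR))S) with cost 33804.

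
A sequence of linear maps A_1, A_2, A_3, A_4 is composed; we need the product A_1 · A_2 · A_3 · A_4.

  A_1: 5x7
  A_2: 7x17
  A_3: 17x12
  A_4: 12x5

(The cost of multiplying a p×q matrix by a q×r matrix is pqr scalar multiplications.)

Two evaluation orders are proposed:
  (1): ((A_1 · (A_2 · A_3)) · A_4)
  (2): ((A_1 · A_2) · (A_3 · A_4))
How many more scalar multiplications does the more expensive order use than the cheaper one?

Order (1) = ((A_1 · (A_2 · A_3)) · A_4): (A_2 · A_3): 7×17 by 17×12 → 7×12, cost 7·17·12 = 1428; (A_1 · (A_2 · A_3)): 5×7 by 7×12 → 5×12, cost 5·7·12 = 420; cumulative 1848; ((A_1 · (A_2 · A_3)) · A_4): 5×12 by 12×5 → 5×5, cost 5·12·5 = 300; cumulative 2148. Total 2148.
Order (2) = ((A_1 · A_2) · (A_3 · A_4)): (A_1 · A_2): 5×7 by 7×17 → 5×17, cost 5·7·17 = 595; (A_3 · A_4): 17×12 by 12×5 → 17×5, cost 17·12·5 = 1020; ((A_1 · A_2) · (A_3 · A_4)): 5×17 by 17×5 → 5×5, cost 5·17·5 = 425; cumulative 2040. Total 2040.
Difference: |2148 − 2040| = 108.

108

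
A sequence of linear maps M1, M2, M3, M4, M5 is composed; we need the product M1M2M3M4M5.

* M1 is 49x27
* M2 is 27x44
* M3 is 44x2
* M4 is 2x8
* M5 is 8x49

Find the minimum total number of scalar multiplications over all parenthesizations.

10608

Adjacent pairs: M1M2 = 49·27·44 = 58212; M2M3 = 27·44·2 = 2376; M3M4 = 44·2·8 = 704; M4M5 = 2·8·49 = 784.
Length 3: M1..M3: k=1: 0+2376+49·27·2=5022; k=2: 58212+0+49·44·2=62524 → min 5022 | M2..M4: k=2: 0+704+27·44·8=10208; k=3: 2376+0+27·2·8=2808 → min 2808 | M3..M5: k=3: 0+784+44·2·49=5096; k=4: 704+0+44·8·49=17952 → min 5096.
Length 4: M1..M4: k=1: 0+2808+49·27·8=13392; k=2: 58212+704+49·44·8=76164; k=3: 5022+0+49·2·8=5806 → min 5806 | M2..M5: k=2: 0+5096+27·44·49=63308; k=3: 2376+784+27·2·49=5806; k=4: 2808+0+27·8·49=13392 → min 5806.
Length 5: M1..M5: k=1: 0+5806+49·27·49=70633; k=2: 58212+5096+49·44·49=168952; k=3: 5022+784+49·2·49=10608; k=4: 5806+0+49·8·49=25014 → min 10608.
Optimal order: ((M1(M2M3))(M4M5)) with cost 10608.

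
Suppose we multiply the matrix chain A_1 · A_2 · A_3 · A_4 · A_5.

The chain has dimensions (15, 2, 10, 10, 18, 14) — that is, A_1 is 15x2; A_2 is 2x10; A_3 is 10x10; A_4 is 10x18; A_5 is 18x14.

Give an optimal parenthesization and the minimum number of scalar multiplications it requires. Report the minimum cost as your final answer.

1484

Adjacent pairs: A_1A_2 = 15·2·10 = 300; A_2A_3 = 2·10·10 = 200; A_3A_4 = 10·10·18 = 1800; A_4A_5 = 10·18·14 = 2520.
Length 3: A_1..A_3: k=1: 0+200+15·2·10=500; k=2: 300+0+15·10·10=1800 → min 500 | A_2..A_4: k=2: 0+1800+2·10·18=2160; k=3: 200+0+2·10·18=560 → min 560 | A_3..A_5: k=3: 0+2520+10·10·14=3920; k=4: 1800+0+10·18·14=4320 → min 3920.
Length 4: A_1..A_4: k=1: 0+560+15·2·18=1100; k=2: 300+1800+15·10·18=4800; k=3: 500+0+15·10·18=3200 → min 1100 | A_2..A_5: k=2: 0+3920+2·10·14=4200; k=3: 200+2520+2·10·14=3000; k=4: 560+0+2·18·14=1064 → min 1064.
Length 5: A_1..A_5: k=1: 0+1064+15·2·14=1484; k=2: 300+3920+15·10·14=6320; k=3: 500+2520+15·10·14=5120; k=4: 1100+0+15·18·14=4880 → min 1484.
Optimal parenthesization: (A_1 · (((A_2 · A_3) · A_4) · A_5)) with cost 1484.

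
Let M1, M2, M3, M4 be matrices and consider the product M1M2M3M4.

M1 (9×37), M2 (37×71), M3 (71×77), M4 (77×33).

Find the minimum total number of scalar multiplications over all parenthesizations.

95715

Adjacent pairs: M1M2 = 9·37·71 = 23643; M2M3 = 37·71·77 = 202279; M3M4 = 71·77·33 = 180411.
Length 3: M1..M3: k=1: 0+202279+9·37·77=227920; k=2: 23643+0+9·71·77=72846 → min 72846 | M2..M4: k=2: 0+180411+37·71·33=267102; k=3: 202279+0+37·77·33=296296 → min 267102.
Length 4: M1..M4: k=1: 0+267102+9·37·33=278091; k=2: 23643+180411+9·71·33=225141; k=3: 72846+0+9·77·33=95715 → min 95715.
Optimal order: (((M1M2)M3)M4) with cost 95715.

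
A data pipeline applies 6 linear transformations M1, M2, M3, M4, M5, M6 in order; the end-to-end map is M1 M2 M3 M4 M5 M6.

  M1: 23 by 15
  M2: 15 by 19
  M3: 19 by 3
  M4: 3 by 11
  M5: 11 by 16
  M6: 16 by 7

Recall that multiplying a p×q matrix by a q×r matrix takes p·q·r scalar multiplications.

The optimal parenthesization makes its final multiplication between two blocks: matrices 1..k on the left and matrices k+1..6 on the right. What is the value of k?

3

Adjacent pairs: M1M2 = 23·15·19 = 6555; M2M3 = 15·19·3 = 855; M3M4 = 19·3·11 = 627; M4M5 = 3·11·16 = 528; M5M6 = 11·16·7 = 1232.
Length 3: M1..M3: k=1: 0+855+23·15·3=1890; k=2: 6555+0+23·19·3=7866 → min 1890 | M2..M4: k=2: 0+627+15·19·11=3762; k=3: 855+0+15·3·11=1350 → min 1350 | M3..M5: k=3: 0+528+19·3·16=1440; k=4: 627+0+19·11·16=3971 → min 1440 | M4..M6: k=4: 0+1232+3·11·7=1463; k=5: 528+0+3·16·7=864 → min 864.
Length 4: M1..M4: k=1: 0+1350+23·15·11=5145; k=2: 6555+627+23·19·11=11989; k=3: 1890+0+23·3·11=2649 → min 2649 | M2..M5: k=2: 0+1440+15·19·16=6000; k=3: 855+528+15·3·16=2103; k=4: 1350+0+15·11·16=3990 → min 2103 | M3..M6: k=3: 0+864+19·3·7=1263; k=4: 627+1232+19·11·7=3322; k=5: 1440+0+19·16·7=3568 → min 1263.
Length 5: M1..M5: k=1: 0+2103+23·15·16=7623; k=2: 6555+1440+23·19·16=14987; k=3: 1890+528+23·3·16=3522; k=4: 2649+0+23·11·16=6697 → min 3522 | M2..M6: k=2: 0+1263+15·19·7=3258; k=3: 855+864+15·3·7=2034; k=4: 1350+1232+15·11·7=3737; k=5: 2103+0+15·16·7=3783 → min 2034.
Top-level splits: k=1: (M1..M1)·(M2..M6) → 0+2034+23·15·7 = 4449; k=2: (M1..M2)·(M3..M6) → 6555+1263+23·19·7 = 10877; k=3: (M1..M3)·(M4..M6) → 1890+864+23·3·7 = 3237; k=4: (M1..M4)·(M5..M6) → 2649+1232+23·11·7 = 5652; k=5: (M1..M5)·(M6..M6) → 3522+0+23·16·7 = 6098.
Best split is after M3, i.e. k = 3.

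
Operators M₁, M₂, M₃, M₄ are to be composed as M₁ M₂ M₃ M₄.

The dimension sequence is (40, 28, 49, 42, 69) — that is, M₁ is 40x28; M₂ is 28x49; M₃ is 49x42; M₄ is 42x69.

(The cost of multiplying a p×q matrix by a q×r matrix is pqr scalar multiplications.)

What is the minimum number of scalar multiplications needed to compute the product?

216048

Adjacent pairs: M₁M₂ = 40·28·49 = 54880; M₂M₃ = 28·49·42 = 57624; M₃M₄ = 49·42·69 = 142002.
Length 3: M₁..M₃: k=1: 0+57624+40·28·42=104664; k=2: 54880+0+40·49·42=137200 → min 104664 | M₂..M₄: k=2: 0+142002+28·49·69=236670; k=3: 57624+0+28·42·69=138768 → min 138768.
Length 4: M₁..M₄: k=1: 0+138768+40·28·69=216048; k=2: 54880+142002+40·49·69=332122; k=3: 104664+0+40·42·69=220584 → min 216048.
Optimal order: (M₁ ((M₂ M₃) M₄)) with cost 216048.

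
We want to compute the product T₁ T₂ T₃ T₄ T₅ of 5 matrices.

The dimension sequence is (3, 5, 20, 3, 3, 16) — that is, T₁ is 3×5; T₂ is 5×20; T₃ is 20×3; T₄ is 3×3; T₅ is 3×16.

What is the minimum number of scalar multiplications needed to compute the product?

Adjacent pairs: T₁T₂ = 3·5·20 = 300; T₂T₃ = 5·20·3 = 300; T₃T₄ = 20·3·3 = 180; T₄T₅ = 3·3·16 = 144.
Length 3: T₁..T₃: k=1: 0+300+3·5·3=345; k=2: 300+0+3·20·3=480 → min 345 | T₂..T₄: k=2: 0+180+5·20·3=480; k=3: 300+0+5·3·3=345 → min 345 | T₃..T₅: k=3: 0+144+20·3·16=1104; k=4: 180+0+20·3·16=1140 → min 1104.
Length 4: T₁..T₄: k=1: 0+345+3·5·3=390; k=2: 300+180+3·20·3=660; k=3: 345+0+3·3·3=372 → min 372 | T₂..T₅: k=2: 0+1104+5·20·16=2704; k=3: 300+144+5·3·16=684; k=4: 345+0+5·3·16=585 → min 585.
Length 5: T₁..T₅: k=1: 0+585+3·5·16=825; k=2: 300+1104+3·20·16=2364; k=3: 345+144+3·3·16=633; k=4: 372+0+3·3·16=516 → min 516.
Optimal order: (((T₁ (T₂ T₃)) T₄) T₅) with cost 516.

516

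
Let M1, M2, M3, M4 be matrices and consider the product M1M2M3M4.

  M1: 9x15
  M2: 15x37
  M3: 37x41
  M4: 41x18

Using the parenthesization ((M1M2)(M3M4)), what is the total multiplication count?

38295

(M1M2): 9×15 by 15×37 → 9×37, cost 9·15·37 = 4995
(M3M4): 37×41 by 41×18 → 37×18, cost 37·41·18 = 27306
((M1M2)(M3M4)): 9×37 by 37×18 → 9×18, cost 9·37·18 = 5994; cumulative 38295
Total: 38295 scalar multiplications.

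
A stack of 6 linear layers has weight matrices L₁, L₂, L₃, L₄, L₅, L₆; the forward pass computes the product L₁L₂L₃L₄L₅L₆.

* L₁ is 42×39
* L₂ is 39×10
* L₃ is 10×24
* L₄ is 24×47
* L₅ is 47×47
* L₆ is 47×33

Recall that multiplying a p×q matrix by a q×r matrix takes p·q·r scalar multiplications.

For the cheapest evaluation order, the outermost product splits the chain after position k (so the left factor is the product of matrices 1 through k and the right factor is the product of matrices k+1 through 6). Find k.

2

Adjacent pairs: L₁L₂ = 42·39·10 = 16380; L₂L₃ = 39·10·24 = 9360; L₃L₄ = 10·24·47 = 11280; L₄L₅ = 24·47·47 = 53016; L₅L₆ = 47·47·33 = 72897.
Length 3: L₁..L₃: k=1: 0+9360+42·39·24=48672; k=2: 16380+0+42·10·24=26460 → min 26460 | L₂..L₄: k=2: 0+11280+39·10·47=29610; k=3: 9360+0+39·24·47=53352 → min 29610 | L₃..L₅: k=3: 0+53016+10·24·47=64296; k=4: 11280+0+10·47·47=33370 → min 33370 | L₄..L₆: k=4: 0+72897+24·47·33=110121; k=5: 53016+0+24·47·33=90240 → min 90240.
Length 4: L₁..L₄: k=1: 0+29610+42·39·47=106596; k=2: 16380+11280+42·10·47=47400; k=3: 26460+0+42·24·47=73836 → min 47400 | L₂..L₅: k=2: 0+33370+39·10·47=51700; k=3: 9360+53016+39·24·47=106368; k=4: 29610+0+39·47·47=115761 → min 51700 | L₃..L₆: k=3: 0+90240+10·24·33=98160; k=4: 11280+72897+10·47·33=99687; k=5: 33370+0+10·47·33=48880 → min 48880.
Length 5: L₁..L₅: k=1: 0+51700+42·39·47=128686; k=2: 16380+33370+42·10·47=69490; k=3: 26460+53016+42·24·47=126852; k=4: 47400+0+42·47·47=140178 → min 69490 | L₂..L₆: k=2: 0+48880+39·10·33=61750; k=3: 9360+90240+39·24·33=130488; k=4: 29610+72897+39·47·33=162996; k=5: 51700+0+39·47·33=112189 → min 61750.
Top-level splits: k=1: (L₁..L₁)·(L₂..L₆) → 0+61750+42·39·33 = 115804; k=2: (L₁..L₂)·(L₃..L₆) → 16380+48880+42·10·33 = 79120; k=3: (L₁..L₃)·(L₄..L₆) → 26460+90240+42·24·33 = 149964; k=4: (L₁..L₄)·(L₅..L₆) → 47400+72897+42·47·33 = 185439; k=5: (L₁..L₅)·(L₆..L₆) → 69490+0+42·47·33 = 134632.
Best split is after L₂, i.e. k = 2.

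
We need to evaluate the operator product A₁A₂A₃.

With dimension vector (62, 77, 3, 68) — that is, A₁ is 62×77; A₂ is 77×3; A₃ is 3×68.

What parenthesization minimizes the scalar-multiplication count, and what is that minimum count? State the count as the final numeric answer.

26970

(A₁(A₂A₃)): cost 340340.
((A₁A₂)A₃): cost 26970.
Optimal: ((A₁A₂)A₃) with cost 26970.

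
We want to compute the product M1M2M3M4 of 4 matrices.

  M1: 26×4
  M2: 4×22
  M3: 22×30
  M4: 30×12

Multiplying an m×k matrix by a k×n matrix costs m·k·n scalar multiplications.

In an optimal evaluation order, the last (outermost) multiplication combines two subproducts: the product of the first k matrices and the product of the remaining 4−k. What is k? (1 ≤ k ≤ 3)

Adjacent pairs: M1M2 = 26·4·22 = 2288; M2M3 = 4·22·30 = 2640; M3M4 = 22·30·12 = 7920.
Length 3: M1..M3: k=1: 0+2640+26·4·30=5760; k=2: 2288+0+26·22·30=19448 → min 5760 | M2..M4: k=2: 0+7920+4·22·12=8976; k=3: 2640+0+4·30·12=4080 → min 4080.
Top-level splits: k=1: (M1..M1)·(M2..M4) → 0+4080+26·4·12 = 5328; k=2: (M1..M2)·(M3..M4) → 2288+7920+26·22·12 = 17072; k=3: (M1..M3)·(M4..M4) → 5760+0+26·30·12 = 15120.
Best split is after M1, i.e. k = 1.

1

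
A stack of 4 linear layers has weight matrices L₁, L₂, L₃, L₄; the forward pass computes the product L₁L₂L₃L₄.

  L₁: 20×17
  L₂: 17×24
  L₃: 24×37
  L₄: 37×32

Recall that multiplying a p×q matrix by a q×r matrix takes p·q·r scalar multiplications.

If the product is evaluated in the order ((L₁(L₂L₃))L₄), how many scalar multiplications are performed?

51356

(L₂L₃): 17×24 by 24×37 → 17×37, cost 17·24·37 = 15096
(L₁(L₂L₃)): 20×17 by 17×37 → 20×37, cost 20·17·37 = 12580; cumulative 27676
((L₁(L₂L₃))L₄): 20×37 by 37×32 → 20×32, cost 20·37·32 = 23680; cumulative 51356
Total: 51356 scalar multiplications.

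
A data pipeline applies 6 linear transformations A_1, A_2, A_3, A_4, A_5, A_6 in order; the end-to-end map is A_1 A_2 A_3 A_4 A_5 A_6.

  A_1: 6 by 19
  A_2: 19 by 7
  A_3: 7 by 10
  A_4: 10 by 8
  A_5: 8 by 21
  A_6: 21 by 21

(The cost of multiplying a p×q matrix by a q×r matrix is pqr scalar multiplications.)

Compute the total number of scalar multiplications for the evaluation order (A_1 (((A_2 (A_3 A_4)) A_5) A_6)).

15589

(A_3 A_4): 7×10 by 10×8 → 7×8, cost 7·10·8 = 560
(A_2 (A_3 A_4)): 19×7 by 7×8 → 19×8, cost 19·7·8 = 1064; cumulative 1624
((A_2 (A_3 A_4)) A_5): 19×8 by 8×21 → 19×21, cost 19·8·21 = 3192; cumulative 4816
(((A_2 (A_3 A_4)) A_5) A_6): 19×21 by 21×21 → 19×21, cost 19·21·21 = 8379; cumulative 13195
(A_1 (((A_2 (A_3 A_4)) A_5) A_6)): 6×19 by 19×21 → 6×21, cost 6·19·21 = 2394; cumulative 15589
Total: 15589 scalar multiplications.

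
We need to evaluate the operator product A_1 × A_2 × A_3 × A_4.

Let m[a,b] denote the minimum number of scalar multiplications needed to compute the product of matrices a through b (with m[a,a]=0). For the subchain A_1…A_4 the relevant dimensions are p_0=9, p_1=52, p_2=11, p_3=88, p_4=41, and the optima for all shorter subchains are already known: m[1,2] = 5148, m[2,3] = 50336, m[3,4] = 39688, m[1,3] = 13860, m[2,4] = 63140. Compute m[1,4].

m[1,4] = min over k∈[1,3] of m[1,k]+m[k+1,4]+p_{0}·p_k·p_{4}.
k=1: 0 + 63140 + 9·52·41 = 82328; k=2: 5148 + 39688 + 9·11·41 = 48895; k=3: 13860 + 0 + 9·88·41 = 46332.
Minimum: 46332 at k=3.

46332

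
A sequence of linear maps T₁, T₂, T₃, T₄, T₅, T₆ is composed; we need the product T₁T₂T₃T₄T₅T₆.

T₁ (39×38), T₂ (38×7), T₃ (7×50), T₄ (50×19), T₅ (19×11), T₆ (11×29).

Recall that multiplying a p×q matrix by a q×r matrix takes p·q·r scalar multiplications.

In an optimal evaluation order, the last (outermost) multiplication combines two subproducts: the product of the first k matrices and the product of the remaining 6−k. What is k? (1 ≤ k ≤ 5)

2

Adjacent pairs: T₁T₂ = 39·38·7 = 10374; T₂T₃ = 38·7·50 = 13300; T₃T₄ = 7·50·19 = 6650; T₄T₅ = 50·19·11 = 10450; T₅T₆ = 19·11·29 = 6061.
Length 3: T₁..T₃: k=1: 0+13300+39·38·50=87400; k=2: 10374+0+39·7·50=24024 → min 24024 | T₂..T₄: k=2: 0+6650+38·7·19=11704; k=3: 13300+0+38·50·19=49400 → min 11704 | T₃..T₅: k=3: 0+10450+7·50·11=14300; k=4: 6650+0+7·19·11=8113 → min 8113 | T₄..T₆: k=4: 0+6061+50·19·29=33611; k=5: 10450+0+50·11·29=26400 → min 26400.
Length 4: T₁..T₄: k=1: 0+11704+39·38·19=39862; k=2: 10374+6650+39·7·19=22211; k=3: 24024+0+39·50·19=61074 → min 22211 | T₂..T₅: k=2: 0+8113+38·7·11=11039; k=3: 13300+10450+38·50·11=44650; k=4: 11704+0+38·19·11=19646 → min 11039 | T₃..T₆: k=3: 0+26400+7·50·29=36550; k=4: 6650+6061+7·19·29=16568; k=5: 8113+0+7·11·29=10346 → min 10346.
Length 5: T₁..T₅: k=1: 0+11039+39·38·11=27341; k=2: 10374+8113+39·7·11=21490; k=3: 24024+10450+39·50·11=55924; k=4: 22211+0+39·19·11=30362 → min 21490 | T₂..T₆: k=2: 0+10346+38·7·29=18060; k=3: 13300+26400+38·50·29=94800; k=4: 11704+6061+38·19·29=38703; k=5: 11039+0+38·11·29=23161 → min 18060.
Top-level splits: k=1: (T₁..T₁)·(T₂..T₆) → 0+18060+39·38·29 = 61038; k=2: (T₁..T₂)·(T₃..T₆) → 10374+10346+39·7·29 = 28637; k=3: (T₁..T₃)·(T₄..T₆) → 24024+26400+39·50·29 = 106974; k=4: (T₁..T₄)·(T₅..T₆) → 22211+6061+39·19·29 = 49761; k=5: (T₁..T₅)·(T₆..T₆) → 21490+0+39·11·29 = 33931.
Best split is after T₂, i.e. k = 2.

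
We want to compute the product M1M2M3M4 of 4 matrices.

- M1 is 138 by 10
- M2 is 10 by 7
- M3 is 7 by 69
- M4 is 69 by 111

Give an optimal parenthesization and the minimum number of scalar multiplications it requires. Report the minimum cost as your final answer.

Adjacent pairs: M1M2 = 138·10·7 = 9660; M2M3 = 10·7·69 = 4830; M3M4 = 7·69·111 = 53613.
Length 3: M1..M3: k=1: 0+4830+138·10·69=100050; k=2: 9660+0+138·7·69=76314 → min 76314 | M2..M4: k=2: 0+53613+10·7·111=61383; k=3: 4830+0+10·69·111=81420 → min 61383.
Length 4: M1..M4: k=1: 0+61383+138·10·111=214563; k=2: 9660+53613+138·7·111=170499; k=3: 76314+0+138·69·111=1133256 → min 170499.
Optimal parenthesization: ((M1M2)(M3M4)) with cost 170499.

170499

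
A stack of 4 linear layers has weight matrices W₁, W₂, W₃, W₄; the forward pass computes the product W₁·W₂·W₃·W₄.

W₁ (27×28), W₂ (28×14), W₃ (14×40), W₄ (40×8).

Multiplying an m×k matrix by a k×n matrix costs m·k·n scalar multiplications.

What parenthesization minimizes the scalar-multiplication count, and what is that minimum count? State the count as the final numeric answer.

Adjacent pairs: W₁W₂ = 27·28·14 = 10584; W₂W₃ = 28·14·40 = 15680; W₃W₄ = 14·40·8 = 4480.
Length 3: W₁..W₃: k=1: 0+15680+27·28·40=45920; k=2: 10584+0+27·14·40=25704 → min 25704 | W₂..W₄: k=2: 0+4480+28·14·8=7616; k=3: 15680+0+28·40·8=24640 → min 7616.
Length 4: W₁..W₄: k=1: 0+7616+27·28·8=13664; k=2: 10584+4480+27·14·8=18088; k=3: 25704+0+27·40·8=34344 → min 13664.
Optimal parenthesization: (W₁·(W₂·(W₃·W₄))) with cost 13664.

13664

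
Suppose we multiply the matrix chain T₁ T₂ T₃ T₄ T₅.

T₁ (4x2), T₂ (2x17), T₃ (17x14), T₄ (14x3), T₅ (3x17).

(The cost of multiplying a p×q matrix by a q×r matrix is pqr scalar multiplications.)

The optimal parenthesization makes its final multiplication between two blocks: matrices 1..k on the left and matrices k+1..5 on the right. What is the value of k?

Adjacent pairs: T₁T₂ = 4·2·17 = 136; T₂T₃ = 2·17·14 = 476; T₃T₄ = 17·14·3 = 714; T₄T₅ = 14·3·17 = 714.
Length 3: T₁..T₃: k=1: 0+476+4·2·14=588; k=2: 136+0+4·17·14=1088 → min 588 | T₂..T₄: k=2: 0+714+2·17·3=816; k=3: 476+0+2·14·3=560 → min 560 | T₃..T₅: k=3: 0+714+17·14·17=4760; k=4: 714+0+17·3·17=1581 → min 1581.
Length 4: T₁..T₄: k=1: 0+560+4·2·3=584; k=2: 136+714+4·17·3=1054; k=3: 588+0+4·14·3=756 → min 584 | T₂..T₅: k=2: 0+1581+2·17·17=2159; k=3: 476+714+2·14·17=1666; k=4: 560+0+2·3·17=662 → min 662.
Top-level splits: k=1: (T₁..T₁)·(T₂..T₅) → 0+662+4·2·17 = 798; k=2: (T₁..T₂)·(T₃..T₅) → 136+1581+4·17·17 = 2873; k=3: (T₁..T₃)·(T₄..T₅) → 588+714+4·14·17 = 2254; k=4: (T₁..T₄)·(T₅..T₅) → 584+0+4·3·17 = 788.
Best split is after T₄, i.e. k = 4.

4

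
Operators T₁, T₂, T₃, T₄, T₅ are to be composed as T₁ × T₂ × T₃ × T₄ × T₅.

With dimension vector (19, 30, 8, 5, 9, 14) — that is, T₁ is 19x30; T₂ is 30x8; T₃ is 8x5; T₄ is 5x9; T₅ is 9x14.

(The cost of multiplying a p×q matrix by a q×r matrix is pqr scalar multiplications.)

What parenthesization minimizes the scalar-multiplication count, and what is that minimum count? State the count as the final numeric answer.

6010

Adjacent pairs: T₁T₂ = 19·30·8 = 4560; T₂T₃ = 30·8·5 = 1200; T₃T₄ = 8·5·9 = 360; T₄T₅ = 5·9·14 = 630.
Length 3: T₁..T₃: k=1: 0+1200+19·30·5=4050; k=2: 4560+0+19·8·5=5320 → min 4050 | T₂..T₄: k=2: 0+360+30·8·9=2520; k=3: 1200+0+30·5·9=2550 → min 2520 | T₃..T₅: k=3: 0+630+8·5·14=1190; k=4: 360+0+8·9·14=1368 → min 1190.
Length 4: T₁..T₄: k=1: 0+2520+19·30·9=7650; k=2: 4560+360+19·8·9=6288; k=3: 4050+0+19·5·9=4905 → min 4905 | T₂..T₅: k=2: 0+1190+30·8·14=4550; k=3: 1200+630+30·5·14=3930; k=4: 2520+0+30·9·14=6300 → min 3930.
Length 5: T₁..T₅: k=1: 0+3930+19·30·14=11910; k=2: 4560+1190+19·8·14=7878; k=3: 4050+630+19·5·14=6010; k=4: 4905+0+19·9·14=7299 → min 6010.
Optimal parenthesization: ((T₁ × (T₂ × T₃)) × (T₄ × T₅)) with cost 6010.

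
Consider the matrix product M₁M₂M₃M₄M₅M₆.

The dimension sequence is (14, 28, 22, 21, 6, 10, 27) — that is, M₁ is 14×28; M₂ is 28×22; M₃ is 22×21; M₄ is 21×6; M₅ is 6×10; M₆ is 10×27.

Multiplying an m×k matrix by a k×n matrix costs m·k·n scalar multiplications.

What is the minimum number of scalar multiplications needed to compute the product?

Adjacent pairs: M₁M₂ = 14·28·22 = 8624; M₂M₃ = 28·22·21 = 12936; M₃M₄ = 22·21·6 = 2772; M₄M₅ = 21·6·10 = 1260; M₅M₆ = 6·10·27 = 1620.
Length 3: M₁..M₃: k=1: 0+12936+14·28·21=21168; k=2: 8624+0+14·22·21=15092 → min 15092 | M₂..M₄: k=2: 0+2772+28·22·6=6468; k=3: 12936+0+28·21·6=16464 → min 6468 | M₃..M₅: k=3: 0+1260+22·21·10=5880; k=4: 2772+0+22·6·10=4092 → min 4092 | M₄..M₆: k=4: 0+1620+21·6·27=5022; k=5: 1260+0+21·10·27=6930 → min 5022.
Length 4: M₁..M₄: k=1: 0+6468+14·28·6=8820; k=2: 8624+2772+14·22·6=13244; k=3: 15092+0+14·21·6=16856 → min 8820 | M₂..M₅: k=2: 0+4092+28·22·10=10252; k=3: 12936+1260+28·21·10=20076; k=4: 6468+0+28·6·10=8148 → min 8148 | M₃..M₆: k=3: 0+5022+22·21·27=17496; k=4: 2772+1620+22·6·27=7956; k=5: 4092+0+22·10·27=10032 → min 7956.
Length 5: M₁..M₅: k=1: 0+8148+14·28·10=12068; k=2: 8624+4092+14·22·10=15796; k=3: 15092+1260+14·21·10=19292; k=4: 8820+0+14·6·10=9660 → min 9660 | M₂..M₆: k=2: 0+7956+28·22·27=24588; k=3: 12936+5022+28·21·27=33834; k=4: 6468+1620+28·6·27=12624; k=5: 8148+0+28·10·27=15708 → min 12624.
Length 6: M₁..M₆: k=1: 0+12624+14·28·27=23208; k=2: 8624+7956+14·22·27=24896; k=3: 15092+5022+14·21·27=28052; k=4: 8820+1620+14·6·27=12708; k=5: 9660+0+14·10·27=13440 → min 12708.
Optimal order: ((M₁(M₂(M₃M₄)))(M₅M₆)) with cost 12708.

12708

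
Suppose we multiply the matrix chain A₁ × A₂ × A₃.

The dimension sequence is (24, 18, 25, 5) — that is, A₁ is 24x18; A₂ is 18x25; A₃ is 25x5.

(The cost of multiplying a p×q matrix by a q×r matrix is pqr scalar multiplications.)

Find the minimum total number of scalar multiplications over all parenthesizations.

Order (A₁ × (A₂ × A₃)): (A₂ × A₃): 18×25 by 25×5 → 18×5, cost 18·25·5 = 2250; (A₁ × (A₂ × A₃)): 24×18 by 18×5 → 24×5, cost 24·18·5 = 2160; cumulative 4410. Total 4410.
Order ((A₁ × A₂) × A₃): (A₁ × A₂): 24×18 by 18×25 → 24×25, cost 24·18·25 = 10800; ((A₁ × A₂) × A₃): 24×25 by 25×5 → 24×5, cost 24·25·5 = 3000; cumulative 13800. Total 13800.
Minimum: 4410.

4410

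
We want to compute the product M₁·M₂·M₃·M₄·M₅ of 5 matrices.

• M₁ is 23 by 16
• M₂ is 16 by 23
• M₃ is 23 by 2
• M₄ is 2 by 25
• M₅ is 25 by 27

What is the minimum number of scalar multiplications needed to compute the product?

4064

Adjacent pairs: M₁M₂ = 23·16·23 = 8464; M₂M₃ = 16·23·2 = 736; M₃M₄ = 23·2·25 = 1150; M₄M₅ = 2·25·27 = 1350.
Length 3: M₁..M₃: k=1: 0+736+23·16·2=1472; k=2: 8464+0+23·23·2=9522 → min 1472 | M₂..M₄: k=2: 0+1150+16·23·25=10350; k=3: 736+0+16·2·25=1536 → min 1536 | M₃..M₅: k=3: 0+1350+23·2·27=2592; k=4: 1150+0+23·25·27=16675 → min 2592.
Length 4: M₁..M₄: k=1: 0+1536+23·16·25=10736; k=2: 8464+1150+23·23·25=22839; k=3: 1472+0+23·2·25=2622 → min 2622 | M₂..M₅: k=2: 0+2592+16·23·27=12528; k=3: 736+1350+16·2·27=2950; k=4: 1536+0+16·25·27=12336 → min 2950.
Length 5: M₁..M₅: k=1: 0+2950+23·16·27=12886; k=2: 8464+2592+23·23·27=25339; k=3: 1472+1350+23·2·27=4064; k=4: 2622+0+23·25·27=18147 → min 4064.
Optimal order: ((M₁·(M₂·M₃))·(M₄·M₅)) with cost 4064.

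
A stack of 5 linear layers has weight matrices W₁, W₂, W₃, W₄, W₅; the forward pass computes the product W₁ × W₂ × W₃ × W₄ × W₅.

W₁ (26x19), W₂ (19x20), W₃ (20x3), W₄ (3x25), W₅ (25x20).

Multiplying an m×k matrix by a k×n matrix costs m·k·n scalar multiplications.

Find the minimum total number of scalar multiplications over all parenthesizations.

Adjacent pairs: W₁W₂ = 26·19·20 = 9880; W₂W₃ = 19·20·3 = 1140; W₃W₄ = 20·3·25 = 1500; W₄W₅ = 3·25·20 = 1500.
Length 3: W₁..W₃: k=1: 0+1140+26·19·3=2622; k=2: 9880+0+26·20·3=11440 → min 2622 | W₂..W₄: k=2: 0+1500+19·20·25=11000; k=3: 1140+0+19·3·25=2565 → min 2565 | W₃..W₅: k=3: 0+1500+20·3·20=2700; k=4: 1500+0+20·25·20=11500 → min 2700.
Length 4: W₁..W₄: k=1: 0+2565+26·19·25=14915; k=2: 9880+1500+26·20·25=24380; k=3: 2622+0+26·3·25=4572 → min 4572 | W₂..W₅: k=2: 0+2700+19·20·20=10300; k=3: 1140+1500+19·3·20=3780; k=4: 2565+0+19·25·20=12065 → min 3780.
Length 5: W₁..W₅: k=1: 0+3780+26·19·20=13660; k=2: 9880+2700+26·20·20=22980; k=3: 2622+1500+26·3·20=5682; k=4: 4572+0+26·25·20=17572 → min 5682.
Optimal order: ((W₁ × (W₂ × W₃)) × (W₄ × W₅)) with cost 5682.

5682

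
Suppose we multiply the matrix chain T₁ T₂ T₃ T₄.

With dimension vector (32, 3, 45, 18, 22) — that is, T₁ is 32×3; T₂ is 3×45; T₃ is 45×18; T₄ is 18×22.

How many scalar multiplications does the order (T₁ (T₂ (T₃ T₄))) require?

(T₃ T₄): 45×18 by 18×22 → 45×22, cost 45·18·22 = 17820
(T₂ (T₃ T₄)): 3×45 by 45×22 → 3×22, cost 3·45·22 = 2970; cumulative 20790
(T₁ (T₂ (T₃ T₄))): 32×3 by 3×22 → 32×22, cost 32·3·22 = 2112; cumulative 22902
Total: 22902 scalar multiplications.

22902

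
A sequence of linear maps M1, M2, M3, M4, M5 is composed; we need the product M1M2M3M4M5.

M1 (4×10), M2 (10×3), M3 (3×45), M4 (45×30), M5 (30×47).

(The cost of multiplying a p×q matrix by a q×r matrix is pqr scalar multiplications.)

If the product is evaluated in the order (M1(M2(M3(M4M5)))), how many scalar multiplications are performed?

(M4M5): 45×30 by 30×47 → 45×47, cost 45·30·47 = 63450
(M3(M4M5)): 3×45 by 45×47 → 3×47, cost 3·45·47 = 6345; cumulative 69795
(M2(M3(M4M5))): 10×3 by 3×47 → 10×47, cost 10·3·47 = 1410; cumulative 71205
(M1(M2(M3(M4M5)))): 4×10 by 10×47 → 4×47, cost 4·10·47 = 1880; cumulative 73085
Total: 73085 scalar multiplications.

73085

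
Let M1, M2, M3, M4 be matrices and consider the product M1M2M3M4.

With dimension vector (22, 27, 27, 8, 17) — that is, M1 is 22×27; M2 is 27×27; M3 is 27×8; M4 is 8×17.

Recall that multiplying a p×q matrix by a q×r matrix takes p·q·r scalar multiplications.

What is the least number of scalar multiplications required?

Adjacent pairs: M1M2 = 22·27·27 = 16038; M2M3 = 27·27·8 = 5832; M3M4 = 27·8·17 = 3672.
Length 3: M1..M3: k=1: 0+5832+22·27·8=10584; k=2: 16038+0+22·27·8=20790 → min 10584 | M2..M4: k=2: 0+3672+27·27·17=16065; k=3: 5832+0+27·8·17=9504 → min 9504.
Length 4: M1..M4: k=1: 0+9504+22·27·17=19602; k=2: 16038+3672+22·27·17=29808; k=3: 10584+0+22·8·17=13576 → min 13576.
Optimal order: ((M1(M2M3))M4) with cost 13576.

13576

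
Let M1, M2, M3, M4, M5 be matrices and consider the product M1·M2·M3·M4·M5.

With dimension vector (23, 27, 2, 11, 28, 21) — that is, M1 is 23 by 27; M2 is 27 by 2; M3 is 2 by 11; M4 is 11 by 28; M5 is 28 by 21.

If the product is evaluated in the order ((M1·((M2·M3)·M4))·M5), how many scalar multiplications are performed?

39822

(M2·M3): 27×2 by 2×11 → 27×11, cost 27·2·11 = 594
((M2·M3)·M4): 27×11 by 11×28 → 27×28, cost 27·11·28 = 8316; cumulative 8910
(M1·((M2·M3)·M4)): 23×27 by 27×28 → 23×28, cost 23·27·28 = 17388; cumulative 26298
((M1·((M2·M3)·M4))·M5): 23×28 by 28×21 → 23×21, cost 23·28·21 = 13524; cumulative 39822
Total: 39822 scalar multiplications.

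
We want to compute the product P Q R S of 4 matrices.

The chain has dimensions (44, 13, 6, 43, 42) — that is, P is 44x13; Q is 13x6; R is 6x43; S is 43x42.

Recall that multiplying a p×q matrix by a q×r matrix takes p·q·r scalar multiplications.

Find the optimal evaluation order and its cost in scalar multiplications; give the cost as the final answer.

25356

Adjacent pairs: PQ = 44·13·6 = 3432; QR = 13·6·43 = 3354; RS = 6·43·42 = 10836.
Length 3: P..R: k=1: 0+3354+44·13·43=27950; k=2: 3432+0+44·6·43=14784 → min 14784 | Q..S: k=2: 0+10836+13·6·42=14112; k=3: 3354+0+13·43·42=26832 → min 14112.
Length 4: P..S: k=1: 0+14112+44·13·42=38136; k=2: 3432+10836+44·6·42=25356; k=3: 14784+0+44·43·42=94248 → min 25356.
Optimal parenthesization: ((P Q) (R S)) with cost 25356.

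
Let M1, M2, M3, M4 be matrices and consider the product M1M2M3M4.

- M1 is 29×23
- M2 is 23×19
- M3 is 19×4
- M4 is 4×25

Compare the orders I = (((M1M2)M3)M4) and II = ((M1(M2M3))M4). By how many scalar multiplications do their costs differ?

10461

Order I = (((M1M2)M3)M4): (M1M2): 29×23 by 23×19 → 29×19, cost 29·23·19 = 12673; ((M1M2)M3): 29×19 by 19×4 → 29×4, cost 29·19·4 = 2204; cumulative 14877; (((M1M2)M3)M4): 29×4 by 4×25 → 29×25, cost 29·4·25 = 2900; cumulative 17777. Total 17777.
Order II = ((M1(M2M3))M4): (M2M3): 23×19 by 19×4 → 23×4, cost 23·19·4 = 1748; (M1(M2M3)): 29×23 by 23×4 → 29×4, cost 29·23·4 = 2668; cumulative 4416; ((M1(M2M3))M4): 29×4 by 4×25 → 29×25, cost 29·4·25 = 2900; cumulative 7316. Total 7316.
Difference: |17777 − 7316| = 10461.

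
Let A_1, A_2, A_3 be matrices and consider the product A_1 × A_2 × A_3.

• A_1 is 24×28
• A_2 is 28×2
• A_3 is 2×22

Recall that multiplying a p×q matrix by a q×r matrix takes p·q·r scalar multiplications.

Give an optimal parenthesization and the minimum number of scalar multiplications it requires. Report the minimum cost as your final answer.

2400

(A_1 × (A_2 × A_3)): cost 16016.
((A_1 × A_2) × A_3): cost 2400.
Optimal: ((A_1 × A_2) × A_3) with cost 2400.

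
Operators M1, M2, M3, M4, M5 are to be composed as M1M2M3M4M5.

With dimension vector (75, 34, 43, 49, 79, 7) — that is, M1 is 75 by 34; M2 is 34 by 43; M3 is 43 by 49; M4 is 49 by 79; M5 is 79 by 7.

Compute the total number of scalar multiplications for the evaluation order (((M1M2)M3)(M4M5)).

(M1M2): 75×34 by 34×43 → 75×43, cost 75·34·43 = 109650
((M1M2)M3): 75×43 by 43×49 → 75×49, cost 75·43·49 = 158025; cumulative 267675
(M4M5): 49×79 by 79×7 → 49×7, cost 49·79·7 = 27097
(((M1M2)M3)(M4M5)): 75×49 by 49×7 → 75×7, cost 75·49·7 = 25725; cumulative 320497
Total: 320497 scalar multiplications.

320497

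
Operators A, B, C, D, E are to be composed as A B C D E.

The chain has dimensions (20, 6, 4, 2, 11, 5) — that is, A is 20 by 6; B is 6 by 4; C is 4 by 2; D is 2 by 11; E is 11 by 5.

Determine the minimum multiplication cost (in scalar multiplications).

598

Adjacent pairs: AB = 20·6·4 = 480; BC = 6·4·2 = 48; CD = 4·2·11 = 88; DE = 2·11·5 = 110.
Length 3: A..C: k=1: 0+48+20·6·2=288; k=2: 480+0+20·4·2=640 → min 288 | B..D: k=2: 0+88+6·4·11=352; k=3: 48+0+6·2·11=180 → min 180 | C..E: k=3: 0+110+4·2·5=150; k=4: 88+0+4·11·5=308 → min 150.
Length 4: A..D: k=1: 0+180+20·6·11=1500; k=2: 480+88+20·4·11=1448; k=3: 288+0+20·2·11=728 → min 728 | B..E: k=2: 0+150+6·4·5=270; k=3: 48+110+6·2·5=218; k=4: 180+0+6·11·5=510 → min 218.
Length 5: A..E: k=1: 0+218+20·6·5=818; k=2: 480+150+20·4·5=1030; k=3: 288+110+20·2·5=598; k=4: 728+0+20·11·5=1828 → min 598.
Optimal order: ((A (B C)) (D E)) with cost 598.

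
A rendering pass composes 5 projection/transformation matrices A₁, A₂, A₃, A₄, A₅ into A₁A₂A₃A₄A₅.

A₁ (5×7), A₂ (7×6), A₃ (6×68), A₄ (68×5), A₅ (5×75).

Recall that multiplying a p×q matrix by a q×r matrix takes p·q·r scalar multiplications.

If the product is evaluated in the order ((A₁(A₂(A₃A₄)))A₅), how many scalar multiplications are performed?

4300

(A₃A₄): 6×68 by 68×5 → 6×5, cost 6·68·5 = 2040
(A₂(A₃A₄)): 7×6 by 6×5 → 7×5, cost 7·6·5 = 210; cumulative 2250
(A₁(A₂(A₃A₄))): 5×7 by 7×5 → 5×5, cost 5·7·5 = 175; cumulative 2425
((A₁(A₂(A₃A₄)))A₅): 5×5 by 5×75 → 5×75, cost 5·5·75 = 1875; cumulative 4300
Total: 4300 scalar multiplications.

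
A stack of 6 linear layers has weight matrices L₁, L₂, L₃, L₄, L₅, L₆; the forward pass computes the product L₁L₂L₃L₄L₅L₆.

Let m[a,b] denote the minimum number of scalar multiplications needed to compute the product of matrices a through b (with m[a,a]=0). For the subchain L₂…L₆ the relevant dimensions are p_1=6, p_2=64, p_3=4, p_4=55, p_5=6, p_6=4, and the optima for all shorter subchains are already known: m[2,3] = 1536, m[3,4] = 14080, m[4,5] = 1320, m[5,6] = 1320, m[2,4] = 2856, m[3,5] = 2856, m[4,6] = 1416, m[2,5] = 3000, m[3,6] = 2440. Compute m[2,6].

m[2,6] = min over k∈[2,5] of m[2,k]+m[k+1,6]+p_{1}·p_k·p_{6}.
k=2: 0 + 2440 + 6·64·4 = 3976; k=3: 1536 + 1416 + 6·4·4 = 3048; k=4: 2856 + 1320 + 6·55·4 = 5496; k=5: 3000 + 0 + 6·6·4 = 3144.
Minimum: 3048 at k=3.

3048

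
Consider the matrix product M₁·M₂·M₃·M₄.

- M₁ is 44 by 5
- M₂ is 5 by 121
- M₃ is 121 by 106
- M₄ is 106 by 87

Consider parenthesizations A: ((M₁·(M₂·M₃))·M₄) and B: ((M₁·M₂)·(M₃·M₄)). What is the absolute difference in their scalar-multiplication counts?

Order A = ((M₁·(M₂·M₃))·M₄): (M₂·M₃): 5×121 by 121×106 → 5×106, cost 5·121·106 = 64130; (M₁·(M₂·M₃)): 44×5 by 5×106 → 44×106, cost 44·5·106 = 23320; cumulative 87450; ((M₁·(M₂·M₃))·M₄): 44×106 by 106×87 → 44×87, cost 44·106·87 = 405768; cumulative 493218. Total 493218.
Order B = ((M₁·M₂)·(M₃·M₄)): (M₁·M₂): 44×5 by 5×121 → 44×121, cost 44·5·121 = 26620; (M₃·M₄): 121×106 by 106×87 → 121×87, cost 121·106·87 = 1115862; ((M₁·M₂)·(M₃·M₄)): 44×121 by 121×87 → 44×87, cost 44·121·87 = 463188; cumulative 1605670. Total 1605670.
Difference: |493218 − 1605670| = 1112452.

1112452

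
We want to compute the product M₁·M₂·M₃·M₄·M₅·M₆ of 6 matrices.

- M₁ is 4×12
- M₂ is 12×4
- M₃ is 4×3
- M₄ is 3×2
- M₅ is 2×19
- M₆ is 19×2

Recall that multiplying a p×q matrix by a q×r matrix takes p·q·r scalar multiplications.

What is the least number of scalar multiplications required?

304

Adjacent pairs: M₁M₂ = 4·12·4 = 192; M₂M₃ = 12·4·3 = 144; M₃M₄ = 4·3·2 = 24; M₄M₅ = 3·2·19 = 114; M₅M₆ = 2·19·2 = 76.
Length 3: M₁..M₃: k=1: 0+144+4·12·3=288; k=2: 192+0+4·4·3=240 → min 240 | M₂..M₄: k=2: 0+24+12·4·2=120; k=3: 144+0+12·3·2=216 → min 120 | M₃..M₅: k=3: 0+114+4·3·19=342; k=4: 24+0+4·2·19=176 → min 176 | M₄..M₆: k=4: 0+76+3·2·2=88; k=5: 114+0+3·19·2=228 → min 88.
Length 4: M₁..M₄: k=1: 0+120+4·12·2=216; k=2: 192+24+4·4·2=248; k=3: 240+0+4·3·2=264 → min 216 | M₂..M₅: k=2: 0+176+12·4·19=1088; k=3: 144+114+12·3·19=942; k=4: 120+0+12·2·19=576 → min 576 | M₃..M₆: k=3: 0+88+4·3·2=112; k=4: 24+76+4·2·2=116; k=5: 176+0+4·19·2=328 → min 112.
Length 5: M₁..M₅: k=1: 0+576+4·12·19=1488; k=2: 192+176+4·4·19=672; k=3: 240+114+4·3·19=582; k=4: 216+0+4·2·19=368 → min 368 | M₂..M₆: k=2: 0+112+12·4·2=208; k=3: 144+88+12·3·2=304; k=4: 120+76+12·2·2=244; k=5: 576+0+12·19·2=1032 → min 208.
Length 6: M₁..M₆: k=1: 0+208+4·12·2=304; k=2: 192+112+4·4·2=336; k=3: 240+88+4·3·2=352; k=4: 216+76+4·2·2=308; k=5: 368+0+4·19·2=520 → min 304.
Optimal order: (M₁·(M₂·(M₃·(M₄·(M₅·M₆))))) with cost 304.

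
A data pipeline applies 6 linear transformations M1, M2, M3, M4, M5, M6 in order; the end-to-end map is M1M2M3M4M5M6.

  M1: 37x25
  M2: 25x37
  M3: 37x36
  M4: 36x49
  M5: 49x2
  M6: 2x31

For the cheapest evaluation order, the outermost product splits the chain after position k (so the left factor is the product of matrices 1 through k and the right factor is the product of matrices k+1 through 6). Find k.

Adjacent pairs: M1M2 = 37·25·37 = 34225; M2M3 = 25·37·36 = 33300; M3M4 = 37·36·49 = 65268; M4M5 = 36·49·2 = 3528; M5M6 = 49·2·31 = 3038.
Length 3: M1..M3: k=1: 0+33300+37·25·36=66600; k=2: 34225+0+37·37·36=83509 → min 66600 | M2..M4: k=2: 0+65268+25·37·49=110593; k=3: 33300+0+25·36·49=77400 → min 77400 | M3..M5: k=3: 0+3528+37·36·2=6192; k=4: 65268+0+37·49·2=68894 → min 6192 | M4..M6: k=4: 0+3038+36·49·31=57722; k=5: 3528+0+36·2·31=5760 → min 5760.
Length 4: M1..M4: k=1: 0+77400+37·25·49=122725; k=2: 34225+65268+37·37·49=166574; k=3: 66600+0+37·36·49=131868 → min 122725 | M2..M5: k=2: 0+6192+25·37·2=8042; k=3: 33300+3528+25·36·2=38628; k=4: 77400+0+25·49·2=79850 → min 8042 | M3..M6: k=3: 0+5760+37·36·31=47052; k=4: 65268+3038+37·49·31=124509; k=5: 6192+0+37·2·31=8486 → min 8486.
Length 5: M1..M5: k=1: 0+8042+37·25·2=9892; k=2: 34225+6192+37·37·2=43155; k=3: 66600+3528+37·36·2=72792; k=4: 122725+0+37·49·2=126351 → min 9892 | M2..M6: k=2: 0+8486+25·37·31=37161; k=3: 33300+5760+25·36·31=66960; k=4: 77400+3038+25·49·31=118413; k=5: 8042+0+25·2·31=9592 → min 9592.
Top-level splits: k=1: (M1..M1)·(M2..M6) → 0+9592+37·25·31 = 38267; k=2: (M1..M2)·(M3..M6) → 34225+8486+37·37·31 = 85150; k=3: (M1..M3)·(M4..M6) → 66600+5760+37·36·31 = 113652; k=4: (M1..M4)·(M5..M6) → 122725+3038+37·49·31 = 181966; k=5: (M1..M5)·(M6..M6) → 9892+0+37·2·31 = 12186.
Best split is after M5, i.e. k = 5.

5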